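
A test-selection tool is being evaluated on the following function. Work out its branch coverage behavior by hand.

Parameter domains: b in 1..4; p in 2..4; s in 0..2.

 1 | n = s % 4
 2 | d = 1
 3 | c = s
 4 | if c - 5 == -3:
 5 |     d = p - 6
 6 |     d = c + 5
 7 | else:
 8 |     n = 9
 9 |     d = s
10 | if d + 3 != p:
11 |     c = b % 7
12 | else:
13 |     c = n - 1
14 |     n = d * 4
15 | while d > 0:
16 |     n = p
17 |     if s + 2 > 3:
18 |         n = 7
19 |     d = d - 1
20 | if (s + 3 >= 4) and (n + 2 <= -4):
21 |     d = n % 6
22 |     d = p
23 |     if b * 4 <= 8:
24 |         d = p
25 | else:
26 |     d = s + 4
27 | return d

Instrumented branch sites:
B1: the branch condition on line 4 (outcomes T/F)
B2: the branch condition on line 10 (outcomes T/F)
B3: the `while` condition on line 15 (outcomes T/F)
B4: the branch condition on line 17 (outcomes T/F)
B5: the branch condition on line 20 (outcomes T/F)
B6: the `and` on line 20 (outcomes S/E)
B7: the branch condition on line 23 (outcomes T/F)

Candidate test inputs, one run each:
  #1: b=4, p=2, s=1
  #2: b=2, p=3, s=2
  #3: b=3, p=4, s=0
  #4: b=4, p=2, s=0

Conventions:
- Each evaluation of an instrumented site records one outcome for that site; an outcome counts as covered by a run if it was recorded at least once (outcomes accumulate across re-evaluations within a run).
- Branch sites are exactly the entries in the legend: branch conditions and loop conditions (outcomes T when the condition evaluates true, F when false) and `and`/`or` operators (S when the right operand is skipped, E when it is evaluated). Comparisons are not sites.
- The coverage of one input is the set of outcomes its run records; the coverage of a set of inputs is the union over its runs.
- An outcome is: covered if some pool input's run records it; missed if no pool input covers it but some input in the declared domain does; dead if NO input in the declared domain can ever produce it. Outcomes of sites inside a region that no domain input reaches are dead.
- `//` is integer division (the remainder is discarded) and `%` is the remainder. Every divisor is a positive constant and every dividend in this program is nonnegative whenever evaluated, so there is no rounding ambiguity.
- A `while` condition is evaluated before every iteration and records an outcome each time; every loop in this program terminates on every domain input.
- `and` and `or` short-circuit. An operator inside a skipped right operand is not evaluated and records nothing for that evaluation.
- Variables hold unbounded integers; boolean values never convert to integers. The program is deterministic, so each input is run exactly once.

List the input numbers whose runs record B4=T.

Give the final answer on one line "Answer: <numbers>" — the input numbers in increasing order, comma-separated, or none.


input #1 (b=4, p=2, s=1): misses B4=T
input #2 (b=2, p=3, s=2): covers B4=T
input #3 (b=3, p=4, s=0): misses B4=T
input #4 (b=4, p=2, s=0): misses B4=T
Answer: 2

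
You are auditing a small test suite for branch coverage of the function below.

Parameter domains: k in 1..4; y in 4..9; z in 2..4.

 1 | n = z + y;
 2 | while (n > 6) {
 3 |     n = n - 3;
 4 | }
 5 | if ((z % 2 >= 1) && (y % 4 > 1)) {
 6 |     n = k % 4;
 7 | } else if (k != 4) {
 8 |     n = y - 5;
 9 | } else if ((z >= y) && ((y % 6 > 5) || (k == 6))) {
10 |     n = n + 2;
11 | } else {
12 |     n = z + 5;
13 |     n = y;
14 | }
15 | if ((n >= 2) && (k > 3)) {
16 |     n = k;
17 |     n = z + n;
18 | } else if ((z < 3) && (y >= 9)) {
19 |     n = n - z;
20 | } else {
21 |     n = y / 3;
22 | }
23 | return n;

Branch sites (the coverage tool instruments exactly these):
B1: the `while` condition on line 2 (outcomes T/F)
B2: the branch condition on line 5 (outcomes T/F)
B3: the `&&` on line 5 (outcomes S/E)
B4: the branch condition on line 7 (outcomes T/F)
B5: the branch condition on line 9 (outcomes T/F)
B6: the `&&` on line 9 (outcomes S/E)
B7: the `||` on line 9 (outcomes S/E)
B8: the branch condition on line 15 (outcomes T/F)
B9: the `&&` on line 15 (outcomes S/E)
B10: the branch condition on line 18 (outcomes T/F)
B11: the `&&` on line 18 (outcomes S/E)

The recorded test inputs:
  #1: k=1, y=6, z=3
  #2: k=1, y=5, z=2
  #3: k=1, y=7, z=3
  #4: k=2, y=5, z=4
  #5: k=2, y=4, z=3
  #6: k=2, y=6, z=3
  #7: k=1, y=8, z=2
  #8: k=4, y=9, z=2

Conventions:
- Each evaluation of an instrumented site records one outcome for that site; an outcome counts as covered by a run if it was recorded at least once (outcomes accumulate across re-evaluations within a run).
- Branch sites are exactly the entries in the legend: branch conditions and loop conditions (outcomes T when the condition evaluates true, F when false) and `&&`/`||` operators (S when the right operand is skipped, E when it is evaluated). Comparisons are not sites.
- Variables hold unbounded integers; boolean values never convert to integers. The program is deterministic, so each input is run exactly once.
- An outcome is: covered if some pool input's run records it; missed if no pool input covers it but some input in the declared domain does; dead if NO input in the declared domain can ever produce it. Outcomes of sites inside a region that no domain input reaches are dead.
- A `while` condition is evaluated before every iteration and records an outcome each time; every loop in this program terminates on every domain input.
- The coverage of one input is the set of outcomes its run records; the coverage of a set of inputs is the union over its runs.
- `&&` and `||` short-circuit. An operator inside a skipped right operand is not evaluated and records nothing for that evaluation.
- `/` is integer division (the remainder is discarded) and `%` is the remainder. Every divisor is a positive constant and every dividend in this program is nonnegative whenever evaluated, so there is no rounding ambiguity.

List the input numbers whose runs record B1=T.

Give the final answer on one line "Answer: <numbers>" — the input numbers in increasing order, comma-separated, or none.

input #1 (k=1, y=6, z=3): records B1=T
input #2 (k=1, y=5, z=2): records B1=T
input #3 (k=1, y=7, z=3): records B1=T
input #4 (k=2, y=5, z=4): records B1=T
input #5 (k=2, y=4, z=3): records B1=T
input #6 (k=2, y=6, z=3): records B1=T
input #7 (k=1, y=8, z=2): records B1=T
input #8 (k=4, y=9, z=2): records B1=T

Answer: 1, 2, 3, 4, 5, 6, 7, 8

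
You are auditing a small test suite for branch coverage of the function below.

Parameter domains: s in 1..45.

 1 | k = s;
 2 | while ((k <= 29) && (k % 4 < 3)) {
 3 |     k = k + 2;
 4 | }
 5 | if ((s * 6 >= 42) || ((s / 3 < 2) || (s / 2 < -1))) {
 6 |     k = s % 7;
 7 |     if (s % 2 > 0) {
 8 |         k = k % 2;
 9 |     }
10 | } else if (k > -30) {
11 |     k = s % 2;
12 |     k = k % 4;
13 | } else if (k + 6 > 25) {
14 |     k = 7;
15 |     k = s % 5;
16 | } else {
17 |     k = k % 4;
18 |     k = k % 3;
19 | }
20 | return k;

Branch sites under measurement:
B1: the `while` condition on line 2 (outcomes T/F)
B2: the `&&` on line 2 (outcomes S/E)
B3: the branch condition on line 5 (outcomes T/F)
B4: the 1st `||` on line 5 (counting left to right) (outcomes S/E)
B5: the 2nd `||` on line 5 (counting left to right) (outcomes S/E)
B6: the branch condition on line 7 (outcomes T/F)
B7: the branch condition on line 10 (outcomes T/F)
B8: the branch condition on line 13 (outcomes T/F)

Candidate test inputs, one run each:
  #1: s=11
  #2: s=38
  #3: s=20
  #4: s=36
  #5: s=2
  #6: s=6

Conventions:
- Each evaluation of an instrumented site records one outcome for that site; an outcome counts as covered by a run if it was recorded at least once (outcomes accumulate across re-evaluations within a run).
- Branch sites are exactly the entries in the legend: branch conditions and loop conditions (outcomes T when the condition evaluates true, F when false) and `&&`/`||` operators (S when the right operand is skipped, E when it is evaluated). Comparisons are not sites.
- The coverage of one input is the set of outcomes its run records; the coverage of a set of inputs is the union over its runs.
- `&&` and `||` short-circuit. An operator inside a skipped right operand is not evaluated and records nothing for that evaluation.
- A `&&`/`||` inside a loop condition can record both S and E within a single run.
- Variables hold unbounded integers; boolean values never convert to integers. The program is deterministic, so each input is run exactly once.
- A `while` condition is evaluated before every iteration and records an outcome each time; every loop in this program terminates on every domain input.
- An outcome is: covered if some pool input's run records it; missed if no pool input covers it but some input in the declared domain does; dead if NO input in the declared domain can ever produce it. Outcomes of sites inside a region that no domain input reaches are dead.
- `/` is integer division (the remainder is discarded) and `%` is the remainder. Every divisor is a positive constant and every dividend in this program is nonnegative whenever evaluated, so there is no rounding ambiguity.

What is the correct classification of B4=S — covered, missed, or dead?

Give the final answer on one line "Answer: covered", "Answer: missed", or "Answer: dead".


B4=S is recorded by pool input(s) 1, 2, 3, 4 -> covered
Answer: covered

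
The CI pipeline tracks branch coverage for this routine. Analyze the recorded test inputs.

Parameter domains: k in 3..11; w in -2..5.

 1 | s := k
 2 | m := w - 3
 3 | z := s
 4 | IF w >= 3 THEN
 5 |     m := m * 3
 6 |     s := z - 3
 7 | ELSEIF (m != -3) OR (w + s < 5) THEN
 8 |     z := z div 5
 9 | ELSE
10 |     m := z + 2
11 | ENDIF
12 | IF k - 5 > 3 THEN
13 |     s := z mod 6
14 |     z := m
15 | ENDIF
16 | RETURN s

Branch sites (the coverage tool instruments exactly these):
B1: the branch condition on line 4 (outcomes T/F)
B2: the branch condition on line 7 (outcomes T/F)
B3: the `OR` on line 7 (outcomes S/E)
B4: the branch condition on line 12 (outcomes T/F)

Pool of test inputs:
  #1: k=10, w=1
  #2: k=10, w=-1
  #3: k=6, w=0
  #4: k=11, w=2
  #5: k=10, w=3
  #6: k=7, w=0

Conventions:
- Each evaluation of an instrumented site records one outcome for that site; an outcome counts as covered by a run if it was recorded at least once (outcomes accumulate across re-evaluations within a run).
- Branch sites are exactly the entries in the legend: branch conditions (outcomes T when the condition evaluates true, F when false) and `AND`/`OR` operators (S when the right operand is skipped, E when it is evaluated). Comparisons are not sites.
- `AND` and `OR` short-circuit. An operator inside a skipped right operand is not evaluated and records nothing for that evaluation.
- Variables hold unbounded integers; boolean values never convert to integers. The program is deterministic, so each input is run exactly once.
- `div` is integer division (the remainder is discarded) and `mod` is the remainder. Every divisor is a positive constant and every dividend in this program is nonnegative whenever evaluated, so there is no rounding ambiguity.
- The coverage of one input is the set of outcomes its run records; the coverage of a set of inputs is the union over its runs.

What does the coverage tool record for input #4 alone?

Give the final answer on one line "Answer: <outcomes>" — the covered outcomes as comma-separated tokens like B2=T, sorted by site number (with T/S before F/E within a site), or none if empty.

Tracing the run of input #4 (k=11, w=2):
  B1->F, B3->S, B2->T, B4->T
as a set, this run covers: B1=F, B2=T, B3=S, B4=T

Answer: B1=F, B2=T, B3=S, B4=T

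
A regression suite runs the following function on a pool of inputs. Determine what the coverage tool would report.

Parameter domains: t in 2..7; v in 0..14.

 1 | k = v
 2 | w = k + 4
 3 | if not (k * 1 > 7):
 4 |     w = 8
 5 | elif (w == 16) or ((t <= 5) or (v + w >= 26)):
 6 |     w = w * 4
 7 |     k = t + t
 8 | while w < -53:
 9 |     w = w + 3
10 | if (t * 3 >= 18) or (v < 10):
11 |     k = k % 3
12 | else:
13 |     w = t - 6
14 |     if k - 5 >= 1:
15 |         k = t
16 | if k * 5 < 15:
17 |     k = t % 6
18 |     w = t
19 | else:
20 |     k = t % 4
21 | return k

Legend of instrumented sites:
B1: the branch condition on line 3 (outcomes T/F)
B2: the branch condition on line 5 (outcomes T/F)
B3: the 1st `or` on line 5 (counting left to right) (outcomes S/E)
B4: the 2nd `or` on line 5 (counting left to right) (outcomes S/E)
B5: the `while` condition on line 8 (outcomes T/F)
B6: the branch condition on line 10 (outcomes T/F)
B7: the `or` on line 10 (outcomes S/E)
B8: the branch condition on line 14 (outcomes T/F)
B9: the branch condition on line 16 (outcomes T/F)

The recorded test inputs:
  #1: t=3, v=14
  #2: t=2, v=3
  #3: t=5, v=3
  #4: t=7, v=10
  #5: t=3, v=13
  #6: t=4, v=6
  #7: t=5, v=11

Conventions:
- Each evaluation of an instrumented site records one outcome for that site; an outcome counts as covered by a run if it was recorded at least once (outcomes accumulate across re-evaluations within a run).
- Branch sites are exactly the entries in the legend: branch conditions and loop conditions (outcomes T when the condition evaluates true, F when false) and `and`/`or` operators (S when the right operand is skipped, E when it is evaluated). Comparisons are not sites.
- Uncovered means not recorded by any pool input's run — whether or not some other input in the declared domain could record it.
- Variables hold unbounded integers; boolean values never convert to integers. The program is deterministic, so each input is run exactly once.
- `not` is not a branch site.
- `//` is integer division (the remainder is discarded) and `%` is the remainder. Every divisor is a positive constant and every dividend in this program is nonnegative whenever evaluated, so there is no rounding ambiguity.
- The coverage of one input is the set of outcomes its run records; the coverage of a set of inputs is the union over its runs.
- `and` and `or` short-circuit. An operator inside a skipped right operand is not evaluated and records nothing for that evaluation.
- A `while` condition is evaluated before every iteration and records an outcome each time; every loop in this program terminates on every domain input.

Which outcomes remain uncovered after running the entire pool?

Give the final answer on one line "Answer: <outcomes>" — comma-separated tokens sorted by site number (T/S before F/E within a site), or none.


input #1 (t=3, v=14): events B1->F, B3->E, B4->S, B2->T, B5->F, B7->E, B6->F, B8->T, B9->F; covers B1=F, B2=T, B3=E, B4=S, B5=F, B6=F, B7=E, B8=T, B9=F
input #2 (t=2, v=3): events B1->T, B5->F, B7->E, B6->T, B9->T; covers B1=T, B5=F, B6=T, B7=E, B9=T
input #3 (t=5, v=3): events B1->T, B5->F, B7->E, B6->T, B9->T; covers B1=T, B5=F, B6=T, B7=E, B9=T
input #4 (t=7, v=10): events B1->F, B3->E, B4->E, B2->F, B5->F, B7->S, B6->T, B9->T; covers B1=F, B2=F, B3=E, B4=E, B5=F, B6=T, B7=S, B9=T
input #5 (t=3, v=13): events B1->F, B3->E, B4->S, B2->T, B5->F, B7->E, B6->F, B8->T, B9->F; covers B1=F, B2=T, B3=E, B4=S, B5=F, B6=F, B7=E, B8=T, B9=F
input #6 (t=4, v=6): events B1->T, B5->F, B7->E, B6->T, B9->T; covers B1=T, B5=F, B6=T, B7=E, B9=T
input #7 (t=5, v=11): events B1->F, B3->E, B4->S, B2->T, B5->F, B7->E, B6->F, B8->T, B9->F; covers B1=F, B2=T, B3=E, B4=S, B5=F, B6=F, B7=E, B8=T, B9=F
union over the pool: B1=T, B1=F, B2=T, B2=F, B3=E, B4=S, B4=E, B5=F, B6=T, B6=F, B7=S, B7=E, B8=T, B9=T, B9=F
uncovered (3 of 18): B3=S, B5=T, B8=F
Answer: B3=S, B5=T, B8=F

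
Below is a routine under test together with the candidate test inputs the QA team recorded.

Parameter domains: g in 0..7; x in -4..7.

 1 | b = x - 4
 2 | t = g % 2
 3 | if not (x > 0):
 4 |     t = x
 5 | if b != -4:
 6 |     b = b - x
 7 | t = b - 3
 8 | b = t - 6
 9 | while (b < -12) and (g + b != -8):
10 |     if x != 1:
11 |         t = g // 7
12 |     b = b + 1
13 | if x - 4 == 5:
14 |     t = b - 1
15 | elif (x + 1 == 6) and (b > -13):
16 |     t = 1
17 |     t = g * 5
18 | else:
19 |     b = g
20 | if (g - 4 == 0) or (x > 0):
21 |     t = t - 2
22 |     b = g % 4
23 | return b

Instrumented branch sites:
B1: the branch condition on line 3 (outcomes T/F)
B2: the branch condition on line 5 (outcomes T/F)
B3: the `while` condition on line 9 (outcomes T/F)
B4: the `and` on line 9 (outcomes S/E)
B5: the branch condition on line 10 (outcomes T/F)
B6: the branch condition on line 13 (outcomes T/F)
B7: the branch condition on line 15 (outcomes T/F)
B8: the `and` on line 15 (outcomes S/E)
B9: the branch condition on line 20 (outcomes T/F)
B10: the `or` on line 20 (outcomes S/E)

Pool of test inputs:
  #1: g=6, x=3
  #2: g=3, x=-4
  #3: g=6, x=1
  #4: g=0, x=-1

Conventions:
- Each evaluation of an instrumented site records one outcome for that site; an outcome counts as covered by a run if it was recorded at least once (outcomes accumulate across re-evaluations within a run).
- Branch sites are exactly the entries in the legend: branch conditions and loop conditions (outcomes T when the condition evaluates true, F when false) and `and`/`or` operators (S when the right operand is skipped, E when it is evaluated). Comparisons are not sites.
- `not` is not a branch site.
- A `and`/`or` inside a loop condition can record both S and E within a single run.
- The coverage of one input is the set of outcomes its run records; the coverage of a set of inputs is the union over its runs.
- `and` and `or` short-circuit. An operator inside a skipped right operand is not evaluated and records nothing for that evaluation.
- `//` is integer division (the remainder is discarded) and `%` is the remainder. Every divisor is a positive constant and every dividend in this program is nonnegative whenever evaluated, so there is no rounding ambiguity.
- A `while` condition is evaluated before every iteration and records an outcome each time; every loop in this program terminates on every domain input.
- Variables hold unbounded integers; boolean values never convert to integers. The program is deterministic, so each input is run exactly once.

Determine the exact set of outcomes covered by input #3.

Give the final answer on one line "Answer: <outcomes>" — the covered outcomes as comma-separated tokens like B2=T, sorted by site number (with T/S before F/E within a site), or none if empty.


Running input #3 (g=6, x=1), event by event:
  B1->F, B2->T, B4->E, B3->T, B5->F, B4->S, B3->F, B6->F, B8->S, B7->F
  B10->E, B9->T
collecting distinct outcomes: B1=F, B2=T, B3=T, B3=F, B4=S, B4=E, B5=F, B6=F, B7=F, B8=S, B9=T, B10=E
Answer: B1=F, B2=T, B3=T, B3=F, B4=S, B4=E, B5=F, B6=F, B7=F, B8=S, B9=T, B10=E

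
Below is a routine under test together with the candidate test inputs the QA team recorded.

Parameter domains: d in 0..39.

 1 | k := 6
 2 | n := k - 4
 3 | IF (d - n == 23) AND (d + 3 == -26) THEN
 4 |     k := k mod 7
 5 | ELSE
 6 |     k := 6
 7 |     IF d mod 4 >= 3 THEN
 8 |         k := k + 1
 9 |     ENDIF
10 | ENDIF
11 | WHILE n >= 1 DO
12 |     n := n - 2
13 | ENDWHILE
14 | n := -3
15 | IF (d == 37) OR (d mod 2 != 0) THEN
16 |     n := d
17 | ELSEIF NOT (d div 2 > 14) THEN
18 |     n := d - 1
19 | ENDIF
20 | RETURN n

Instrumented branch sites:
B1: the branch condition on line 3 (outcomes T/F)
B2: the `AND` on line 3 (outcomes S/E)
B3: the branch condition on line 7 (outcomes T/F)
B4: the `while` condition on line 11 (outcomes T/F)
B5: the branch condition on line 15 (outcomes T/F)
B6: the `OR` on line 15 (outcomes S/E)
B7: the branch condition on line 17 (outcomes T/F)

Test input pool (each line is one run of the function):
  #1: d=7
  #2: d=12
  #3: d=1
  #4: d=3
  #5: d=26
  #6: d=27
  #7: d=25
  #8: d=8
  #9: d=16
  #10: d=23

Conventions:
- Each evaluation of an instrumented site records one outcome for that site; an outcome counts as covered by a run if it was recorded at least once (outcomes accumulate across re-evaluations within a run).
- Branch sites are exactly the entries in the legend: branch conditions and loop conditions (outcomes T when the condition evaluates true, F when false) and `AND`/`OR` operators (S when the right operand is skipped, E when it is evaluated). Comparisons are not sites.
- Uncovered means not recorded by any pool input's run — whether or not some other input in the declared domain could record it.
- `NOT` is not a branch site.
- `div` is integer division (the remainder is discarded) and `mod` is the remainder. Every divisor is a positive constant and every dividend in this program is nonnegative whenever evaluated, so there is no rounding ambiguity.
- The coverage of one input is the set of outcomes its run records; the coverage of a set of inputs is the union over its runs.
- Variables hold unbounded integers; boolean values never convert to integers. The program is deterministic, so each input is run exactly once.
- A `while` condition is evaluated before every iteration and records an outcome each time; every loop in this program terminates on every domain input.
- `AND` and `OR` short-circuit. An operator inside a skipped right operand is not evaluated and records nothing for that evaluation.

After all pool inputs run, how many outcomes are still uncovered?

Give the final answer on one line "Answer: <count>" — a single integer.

input #1 (d=7): events B2->S, B1->F, B3->T, B4->T, B4->F, B6->E, B5->T; covers B1=F, B2=S, B3=T, B4=T, B4=F, B5=T, B6=E
input #2 (d=12): events B2->S, B1->F, B3->F, B4->T, B4->F, B6->E, B5->F, B7->T; covers B1=F, B2=S, B3=F, B4=T, B4=F, B5=F, B6=E, B7=T
input #3 (d=1): events B2->S, B1->F, B3->F, B4->T, B4->F, B6->E, B5->T; covers B1=F, B2=S, B3=F, B4=T, B4=F, B5=T, B6=E
input #4 (d=3): events B2->S, B1->F, B3->T, B4->T, B4->F, B6->E, B5->T; covers B1=F, B2=S, B3=T, B4=T, B4=F, B5=T, B6=E
input #5 (d=26): events B2->S, B1->F, B3->F, B4->T, B4->F, B6->E, B5->F, B7->T; covers B1=F, B2=S, B3=F, B4=T, B4=F, B5=F, B6=E, B7=T
input #6 (d=27): events B2->S, B1->F, B3->T, B4->T, B4->F, B6->E, B5->T; covers B1=F, B2=S, B3=T, B4=T, B4=F, B5=T, B6=E
input #7 (d=25): events B2->E, B1->F, B3->F, B4->T, B4->F, B6->E, B5->T; covers B1=F, B2=E, B3=F, B4=T, B4=F, B5=T, B6=E
input #8 (d=8): events B2->S, B1->F, B3->F, B4->T, B4->F, B6->E, B5->F, B7->T; covers B1=F, B2=S, B3=F, B4=T, B4=F, B5=F, B6=E, B7=T
input #9 (d=16): events B2->S, B1->F, B3->F, B4->T, B4->F, B6->E, B5->F, B7->T; covers B1=F, B2=S, B3=F, B4=T, B4=F, B5=F, B6=E, B7=T
input #10 (d=23): events B2->S, B1->F, B3->T, B4->T, B4->F, B6->E, B5->T; covers B1=F, B2=S, B3=T, B4=T, B4=F, B5=T, B6=E
union over the pool: B1=F, B2=S, B2=E, B3=T, B3=F, B4=T, B4=F, B5=T, B5=F, B6=E, B7=T
uncovered (3 of 14): B1=T, B6=S, B7=F

Answer: 3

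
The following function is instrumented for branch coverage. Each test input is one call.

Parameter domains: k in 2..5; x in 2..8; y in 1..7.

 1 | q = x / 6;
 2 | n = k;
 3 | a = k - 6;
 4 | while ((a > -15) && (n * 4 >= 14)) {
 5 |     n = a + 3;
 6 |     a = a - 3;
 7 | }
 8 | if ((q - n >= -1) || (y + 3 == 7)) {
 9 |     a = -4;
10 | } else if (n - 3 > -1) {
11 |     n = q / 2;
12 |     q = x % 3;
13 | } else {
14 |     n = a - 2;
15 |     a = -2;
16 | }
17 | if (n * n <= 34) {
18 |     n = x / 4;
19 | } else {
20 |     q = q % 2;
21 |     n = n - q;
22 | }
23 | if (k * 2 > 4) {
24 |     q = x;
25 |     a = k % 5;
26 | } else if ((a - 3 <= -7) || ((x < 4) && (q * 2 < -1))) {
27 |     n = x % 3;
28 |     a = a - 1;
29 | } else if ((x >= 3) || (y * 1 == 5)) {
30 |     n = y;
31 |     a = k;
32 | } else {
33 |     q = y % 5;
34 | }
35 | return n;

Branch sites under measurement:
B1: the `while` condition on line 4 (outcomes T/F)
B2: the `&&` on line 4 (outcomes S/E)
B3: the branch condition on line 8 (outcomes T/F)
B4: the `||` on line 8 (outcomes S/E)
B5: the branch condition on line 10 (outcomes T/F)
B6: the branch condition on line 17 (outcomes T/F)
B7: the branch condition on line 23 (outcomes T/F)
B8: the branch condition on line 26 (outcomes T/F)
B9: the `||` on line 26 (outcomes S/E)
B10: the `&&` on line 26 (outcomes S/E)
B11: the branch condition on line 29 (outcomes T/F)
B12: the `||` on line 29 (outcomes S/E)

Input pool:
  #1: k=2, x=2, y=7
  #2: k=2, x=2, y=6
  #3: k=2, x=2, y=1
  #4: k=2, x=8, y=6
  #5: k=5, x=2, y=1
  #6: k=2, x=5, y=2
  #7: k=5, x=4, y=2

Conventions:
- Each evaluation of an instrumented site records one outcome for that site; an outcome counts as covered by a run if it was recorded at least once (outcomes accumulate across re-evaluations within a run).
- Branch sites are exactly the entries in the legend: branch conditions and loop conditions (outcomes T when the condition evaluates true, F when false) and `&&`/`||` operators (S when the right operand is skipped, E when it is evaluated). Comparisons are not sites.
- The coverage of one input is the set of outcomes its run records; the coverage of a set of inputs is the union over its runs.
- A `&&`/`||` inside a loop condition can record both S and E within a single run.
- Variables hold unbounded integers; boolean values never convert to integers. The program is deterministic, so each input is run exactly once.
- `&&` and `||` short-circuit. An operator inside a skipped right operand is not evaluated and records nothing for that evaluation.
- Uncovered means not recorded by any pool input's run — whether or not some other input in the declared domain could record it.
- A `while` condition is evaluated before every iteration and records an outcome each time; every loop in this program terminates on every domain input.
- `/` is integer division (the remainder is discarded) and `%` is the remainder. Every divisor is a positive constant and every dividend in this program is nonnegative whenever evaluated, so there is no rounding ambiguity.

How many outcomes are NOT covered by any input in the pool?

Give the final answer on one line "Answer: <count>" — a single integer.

input #1 (k=2, x=2, y=7): events B2->E, B1->F, B4->E, B3->F, B5->F, B6->F, B7->F, B9->E, B10->E, B8->F, B12->E, B11->F; covers B1=F, B2=E, B3=F, B4=E, B5=F, B6=F, B7=F, B8=F, B9=E, B10=E, B11=F, B12=E
input #2 (k=2, x=2, y=6): events B2->E, B1->F, B4->E, B3->F, B5->F, B6->F, B7->F, B9->E, B10->E, B8->F, B12->E, B11->F; covers B1=F, B2=E, B3=F, B4=E, B5=F, B6=F, B7=F, B8=F, B9=E, B10=E, B11=F, B12=E
input #3 (k=2, x=2, y=1): events B2->E, B1->F, B4->E, B3->F, B5->F, B6->F, B7->F, B9->E, B10->E, B8->F, B12->E, B11->F; covers B1=F, B2=E, B3=F, B4=E, B5=F, B6=F, B7=F, B8=F, B9=E, B10=E, B11=F, B12=E
input #4 (k=2, x=8, y=6): events B2->E, B1->F, B4->S, B3->T, B6->T, B7->F, B9->S, B8->T; covers B1=F, B2=E, B3=T, B4=S, B6=T, B7=F, B8=T, B9=S
input #5 (k=5, x=2, y=1): events B2->E, B1->T, B2->E, B1->F, B4->E, B3->F, B5->F, B6->F, B7->T; covers B1=T, B1=F, B2=E, B3=F, B4=E, B5=F, B6=F, B7=T
input #6 (k=2, x=5, y=2): events B2->E, B1->F, B4->E, B3->F, B5->F, B6->F, B7->F, B9->E, B10->S, B8->F, B12->S, B11->T; covers B1=F, B2=E, B3=F, B4=E, B5=F, B6=F, B7=F, B8=F, B9=E, B10=S, B11=T, B12=S
input #7 (k=5, x=4, y=2): events B2->E, B1->T, B2->E, B1->F, B4->E, B3->F, B5->F, B6->F, B7->T; covers B1=T, B1=F, B2=E, B3=F, B4=E, B5=F, B6=F, B7=T
union over the pool: B1=T, B1=F, B2=E, B3=T, B3=F, B4=S, B4=E, B5=F, B6=T, B6=F, B7=T, B7=F, B8=T, B8=F, B9=S, B9=E, B10=S, B10=E, B11=T, B11=F, B12=S, B12=E
uncovered (2 of 24): B2=S, B5=T

Answer: 2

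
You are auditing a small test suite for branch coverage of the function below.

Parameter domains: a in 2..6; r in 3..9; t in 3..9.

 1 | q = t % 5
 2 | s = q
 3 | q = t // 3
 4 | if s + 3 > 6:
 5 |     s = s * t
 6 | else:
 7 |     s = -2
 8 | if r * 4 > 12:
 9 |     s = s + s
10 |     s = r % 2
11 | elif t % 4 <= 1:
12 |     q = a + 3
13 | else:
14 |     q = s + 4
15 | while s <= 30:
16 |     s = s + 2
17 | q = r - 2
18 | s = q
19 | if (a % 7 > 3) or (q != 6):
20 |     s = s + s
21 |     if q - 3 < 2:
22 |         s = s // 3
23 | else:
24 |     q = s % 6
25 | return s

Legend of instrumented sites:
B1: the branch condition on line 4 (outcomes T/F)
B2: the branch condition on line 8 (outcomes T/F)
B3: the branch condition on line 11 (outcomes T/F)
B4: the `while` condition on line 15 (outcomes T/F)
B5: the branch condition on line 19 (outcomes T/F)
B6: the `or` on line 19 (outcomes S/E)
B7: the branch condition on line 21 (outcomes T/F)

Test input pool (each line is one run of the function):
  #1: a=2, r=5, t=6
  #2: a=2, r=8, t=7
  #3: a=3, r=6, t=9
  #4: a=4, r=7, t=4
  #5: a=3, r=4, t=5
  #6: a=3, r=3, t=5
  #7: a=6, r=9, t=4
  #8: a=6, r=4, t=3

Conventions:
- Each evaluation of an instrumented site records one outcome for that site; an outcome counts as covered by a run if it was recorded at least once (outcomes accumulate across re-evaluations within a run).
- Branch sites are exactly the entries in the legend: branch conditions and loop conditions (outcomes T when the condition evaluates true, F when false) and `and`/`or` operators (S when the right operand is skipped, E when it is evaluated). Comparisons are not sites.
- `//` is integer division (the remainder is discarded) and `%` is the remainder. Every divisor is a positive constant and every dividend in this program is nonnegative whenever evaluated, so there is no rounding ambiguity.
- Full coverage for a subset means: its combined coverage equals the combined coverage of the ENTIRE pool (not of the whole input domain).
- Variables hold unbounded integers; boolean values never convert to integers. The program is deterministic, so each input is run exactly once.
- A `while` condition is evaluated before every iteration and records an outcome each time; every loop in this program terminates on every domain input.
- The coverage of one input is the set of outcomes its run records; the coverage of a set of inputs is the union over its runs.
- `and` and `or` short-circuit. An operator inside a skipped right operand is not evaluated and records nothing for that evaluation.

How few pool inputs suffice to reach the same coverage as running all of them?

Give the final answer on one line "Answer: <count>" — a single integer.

input #1 (a=2, r=5, t=6): events B1->F, B2->T, B4->T, B4->T, B4->T, B4->T, B4->T, B4->T, B4->T, B4->T, B4->T, B4->T, B4->T, B4->T, ...; covers B1=F, B2=T, B4=T, B4=F, B5=T, B6=E, B7=T
input #2 (a=2, r=8, t=7): events B1->F, B2->T, B4->T, B4->T, B4->T, B4->T, B4->T, B4->T, B4->T, B4->T, B4->T, B4->T, B4->T, B4->T, ...; covers B1=F, B2=T, B4=T, B4=F, B5=F, B6=E
input #3 (a=3, r=6, t=9): events B1->T, B2->T, B4->T, B4->T, B4->T, B4->T, B4->T, B4->T, B4->T, B4->T, B4->T, B4->T, B4->T, B4->T, ...; covers B1=T, B2=T, B4=T, B4=F, B5=T, B6=E, B7=T
input #4 (a=4, r=7, t=4): events B1->T, B2->T, B4->T, B4->T, B4->T, B4->T, B4->T, B4->T, B4->T, B4->T, B4->T, B4->T, B4->T, B4->T, ...; covers B1=T, B2=T, B4=T, B4=F, B5=T, B6=S, B7=F
input #5 (a=3, r=4, t=5): events B1->F, B2->T, B4->T, B4->T, B4->T, B4->T, B4->T, B4->T, B4->T, B4->T, B4->T, B4->T, B4->T, B4->T, ...; covers B1=F, B2=T, B4=T, B4=F, B5=T, B6=E, B7=T
input #6 (a=3, r=3, t=5): events B1->F, B2->F, B3->T, B4->T, B4->T, B4->T, B4->T, B4->T, B4->T, B4->T, B4->T, B4->T, B4->T, B4->T, ...; covers B1=F, B2=F, B3=T, B4=T, B4=F, B5=T, B6=E, B7=T
input #7 (a=6, r=9, t=4): events B1->T, B2->T, B4->T, B4->T, B4->T, B4->T, B4->T, B4->T, B4->T, B4->T, B4->T, B4->T, B4->T, B4->T, ...; covers B1=T, B2=T, B4=T, B4=F, B5=T, B6=S, B7=F
input #8 (a=6, r=4, t=3): events B1->F, B2->T, B4->T, B4->T, B4->T, B4->T, B4->T, B4->T, B4->T, B4->T, B4->T, B4->T, B4->T, B4->T, ...; covers B1=F, B2=T, B4=T, B4=F, B5=T, B6=S, B7=T
pool-wide coverage (13 outcomes): B1=T, B1=F, B2=T, B2=F, B3=T, B4=T, B4=F, B5=T, B5=F, B6=S, B6=E, B7=T, B7=F
no size-1 subset reaches all 13 outcomes (best union: 8/13)
no size-2 subset reaches all 13 outcomes (best union: 12/13)
size 3: inputs {2, 4, 6} cover all 13 outcomes, and no lexicographically smaller subset of this size does

Answer: 3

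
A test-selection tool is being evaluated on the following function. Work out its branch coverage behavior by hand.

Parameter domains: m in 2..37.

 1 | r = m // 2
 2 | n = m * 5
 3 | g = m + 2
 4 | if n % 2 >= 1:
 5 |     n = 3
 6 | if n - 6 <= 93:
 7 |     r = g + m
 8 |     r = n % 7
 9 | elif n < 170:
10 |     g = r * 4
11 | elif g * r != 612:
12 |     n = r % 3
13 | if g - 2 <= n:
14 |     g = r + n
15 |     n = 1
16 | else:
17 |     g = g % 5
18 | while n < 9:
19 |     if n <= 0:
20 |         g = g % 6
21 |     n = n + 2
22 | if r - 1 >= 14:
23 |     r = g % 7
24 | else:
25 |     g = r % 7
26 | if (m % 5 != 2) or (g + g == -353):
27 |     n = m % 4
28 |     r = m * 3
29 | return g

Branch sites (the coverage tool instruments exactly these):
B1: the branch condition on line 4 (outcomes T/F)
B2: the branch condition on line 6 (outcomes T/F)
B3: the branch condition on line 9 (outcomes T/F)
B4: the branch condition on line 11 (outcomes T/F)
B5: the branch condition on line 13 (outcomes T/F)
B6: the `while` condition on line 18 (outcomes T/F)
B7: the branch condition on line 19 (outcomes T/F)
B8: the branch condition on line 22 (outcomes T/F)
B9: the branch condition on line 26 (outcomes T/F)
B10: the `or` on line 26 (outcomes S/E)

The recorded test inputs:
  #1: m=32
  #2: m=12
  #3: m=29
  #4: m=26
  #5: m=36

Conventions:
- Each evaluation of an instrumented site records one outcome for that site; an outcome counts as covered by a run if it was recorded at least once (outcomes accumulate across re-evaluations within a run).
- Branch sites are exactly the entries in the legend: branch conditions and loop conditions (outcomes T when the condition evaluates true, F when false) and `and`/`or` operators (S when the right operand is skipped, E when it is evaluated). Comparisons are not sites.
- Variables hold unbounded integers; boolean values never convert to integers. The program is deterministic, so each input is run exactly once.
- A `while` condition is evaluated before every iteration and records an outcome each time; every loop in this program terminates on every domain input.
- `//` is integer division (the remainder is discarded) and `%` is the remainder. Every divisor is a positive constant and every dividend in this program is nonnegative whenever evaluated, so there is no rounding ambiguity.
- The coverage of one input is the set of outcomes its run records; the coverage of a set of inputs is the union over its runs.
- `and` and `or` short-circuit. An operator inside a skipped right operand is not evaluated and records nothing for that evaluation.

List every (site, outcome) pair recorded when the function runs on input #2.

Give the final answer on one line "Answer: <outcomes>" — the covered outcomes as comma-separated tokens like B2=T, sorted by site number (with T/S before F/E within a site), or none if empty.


Event log for input #2 (m=12):
  B1->F, B2->T, B5->T, B6->T, B7->F, B6->T, B7->F, B6->T, B7->F, B6->T
  B7->F, B6->F, B8->F, B10->E, B9->F
deduplicating events, the covered set is: B1=F, B2=T, B5=T, B6=T, B6=F, B7=F, B8=F, B9=F, B10=E
Answer: B1=F, B2=T, B5=T, B6=T, B6=F, B7=F, B8=F, B9=F, B10=E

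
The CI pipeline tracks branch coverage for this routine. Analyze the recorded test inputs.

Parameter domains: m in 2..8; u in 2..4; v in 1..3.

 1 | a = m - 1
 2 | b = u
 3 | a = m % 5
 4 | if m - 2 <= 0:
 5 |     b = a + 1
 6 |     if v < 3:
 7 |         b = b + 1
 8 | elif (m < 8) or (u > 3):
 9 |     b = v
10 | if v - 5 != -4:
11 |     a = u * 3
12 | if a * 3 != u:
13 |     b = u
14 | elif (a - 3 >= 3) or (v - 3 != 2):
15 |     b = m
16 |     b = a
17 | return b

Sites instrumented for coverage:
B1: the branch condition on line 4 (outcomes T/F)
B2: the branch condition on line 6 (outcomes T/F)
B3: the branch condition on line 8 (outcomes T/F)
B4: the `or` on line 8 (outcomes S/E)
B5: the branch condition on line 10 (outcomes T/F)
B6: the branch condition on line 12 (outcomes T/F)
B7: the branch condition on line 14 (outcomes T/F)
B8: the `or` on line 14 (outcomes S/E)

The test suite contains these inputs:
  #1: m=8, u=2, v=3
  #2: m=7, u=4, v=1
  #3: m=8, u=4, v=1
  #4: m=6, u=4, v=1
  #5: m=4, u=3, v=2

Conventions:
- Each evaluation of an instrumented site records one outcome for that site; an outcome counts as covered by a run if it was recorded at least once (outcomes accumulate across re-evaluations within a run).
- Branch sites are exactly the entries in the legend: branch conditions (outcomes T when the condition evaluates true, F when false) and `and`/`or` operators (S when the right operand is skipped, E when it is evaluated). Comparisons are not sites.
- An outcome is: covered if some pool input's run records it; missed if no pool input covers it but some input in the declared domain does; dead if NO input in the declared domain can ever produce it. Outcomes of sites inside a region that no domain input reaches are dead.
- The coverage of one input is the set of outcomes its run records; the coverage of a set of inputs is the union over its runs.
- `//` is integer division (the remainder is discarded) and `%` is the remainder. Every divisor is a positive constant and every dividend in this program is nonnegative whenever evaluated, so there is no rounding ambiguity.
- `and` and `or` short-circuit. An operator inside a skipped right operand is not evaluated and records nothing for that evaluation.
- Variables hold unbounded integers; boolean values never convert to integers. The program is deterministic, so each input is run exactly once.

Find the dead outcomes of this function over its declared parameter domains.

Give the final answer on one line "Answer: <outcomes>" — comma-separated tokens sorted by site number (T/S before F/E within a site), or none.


checking every outcome against all 63 domain inputs:
  B7=F: never recorded by any domain input -> dead
  B8=S: never recorded by any domain input -> dead
  reachable outcomes have witnesses, e.g. B1=T (e.g. m=2, u=2, v=1), B1=F (e.g. m=3, u=2, v=1), B2=T (e.g. m=2, u=2, v=1), B2=F (e.g. m=2, u=2, v=3)
Answer: B7=F, B8=S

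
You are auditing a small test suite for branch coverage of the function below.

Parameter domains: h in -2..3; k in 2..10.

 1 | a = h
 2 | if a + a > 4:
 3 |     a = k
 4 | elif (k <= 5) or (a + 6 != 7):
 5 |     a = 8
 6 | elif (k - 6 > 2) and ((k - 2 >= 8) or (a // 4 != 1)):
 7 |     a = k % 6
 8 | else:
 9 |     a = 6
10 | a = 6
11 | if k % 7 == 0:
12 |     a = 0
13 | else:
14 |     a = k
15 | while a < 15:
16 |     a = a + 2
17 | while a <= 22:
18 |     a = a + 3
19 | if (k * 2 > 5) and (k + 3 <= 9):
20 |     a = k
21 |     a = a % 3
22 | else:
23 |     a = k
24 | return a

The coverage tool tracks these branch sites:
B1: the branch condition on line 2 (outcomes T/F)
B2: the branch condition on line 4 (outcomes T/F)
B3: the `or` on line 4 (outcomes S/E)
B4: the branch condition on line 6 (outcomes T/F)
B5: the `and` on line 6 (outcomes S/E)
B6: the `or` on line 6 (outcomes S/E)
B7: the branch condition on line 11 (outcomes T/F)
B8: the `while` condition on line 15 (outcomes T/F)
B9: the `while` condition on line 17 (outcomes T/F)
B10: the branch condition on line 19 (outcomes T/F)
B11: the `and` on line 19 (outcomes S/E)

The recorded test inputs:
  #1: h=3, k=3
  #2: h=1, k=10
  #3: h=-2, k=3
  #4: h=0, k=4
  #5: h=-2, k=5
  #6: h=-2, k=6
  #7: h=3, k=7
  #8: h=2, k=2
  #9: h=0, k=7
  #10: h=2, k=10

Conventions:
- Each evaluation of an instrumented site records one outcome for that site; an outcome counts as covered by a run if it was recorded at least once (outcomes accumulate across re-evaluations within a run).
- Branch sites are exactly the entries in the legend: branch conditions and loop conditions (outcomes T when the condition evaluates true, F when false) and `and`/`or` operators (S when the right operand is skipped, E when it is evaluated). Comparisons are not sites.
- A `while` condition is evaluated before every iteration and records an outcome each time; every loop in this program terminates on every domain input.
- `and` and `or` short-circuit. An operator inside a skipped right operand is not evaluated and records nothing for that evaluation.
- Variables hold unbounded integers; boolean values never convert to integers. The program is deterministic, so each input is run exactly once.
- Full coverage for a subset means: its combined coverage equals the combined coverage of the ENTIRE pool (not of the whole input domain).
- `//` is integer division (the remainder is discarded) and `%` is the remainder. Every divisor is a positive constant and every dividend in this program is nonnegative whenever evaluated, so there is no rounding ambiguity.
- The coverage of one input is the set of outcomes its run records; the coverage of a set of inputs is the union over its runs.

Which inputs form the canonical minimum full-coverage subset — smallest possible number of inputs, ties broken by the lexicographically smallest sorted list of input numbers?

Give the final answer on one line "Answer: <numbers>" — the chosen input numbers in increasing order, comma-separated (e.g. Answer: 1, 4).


#1 (h=3, k=3) -> B1->T, B7->F, B8->T, B8->T, B8->T, B8->T, B8->T, B8->T, B8->F, B9->T, B9->T, B9->T, B9->F, B11->E, ...; covered: B1=T, B7=F, B8=T, B8=F, B9=T, B9=F, B10=T, B11=E
#2 (h=1, k=10) -> B1->F, B3->E, B2->F, B5->E, B6->S, B4->T, B7->F, B8->T, B8->T, B8->T, B8->F, B9->T, B9->T, B9->T, ...; covered: B1=F, B2=F, B3=E, B4=T, B5=E, B6=S, B7=F, B8=T, B8=F, B9=T, B9=F, B10=F, B11=E
#3 (h=-2, k=3) -> B1->F, B3->S, B2->T, B7->F, B8->T, B8->T, B8->T, B8->T, B8->T, B8->T, B8->F, B9->T, B9->T, B9->T, ...; covered: B1=F, B2=T, B3=S, B7=F, B8=T, B8=F, B9=T, B9=F, B10=T, B11=E
#4 (h=0, k=4) -> B1->F, B3->S, B2->T, B7->F, B8->T, B8->T, B8->T, B8->T, B8->T, B8->T, B8->F, B9->T, B9->T, B9->T, ...; covered: B1=F, B2=T, B3=S, B7=F, B8=T, B8=F, B9=T, B9=F, B10=T, B11=E
#5 (h=-2, k=5) -> B1->F, B3->S, B2->T, B7->F, B8->T, B8->T, B8->T, B8->T, B8->T, B8->F, B9->T, B9->T, B9->T, B9->F, ...; covered: B1=F, B2=T, B3=S, B7=F, B8=T, B8=F, B9=T, B9=F, B10=T, B11=E
#6 (h=-2, k=6) -> B1->F, B3->E, B2->T, B7->F, B8->T, B8->T, B8->T, B8->T, B8->T, B8->F, B9->T, B9->T, B9->T, B9->F, ...; covered: B1=F, B2=T, B3=E, B7=F, B8=T, B8=F, B9=T, B9=F, B10=T, B11=E
#7 (h=3, k=7) -> B1->T, B7->T, B8->T, B8->T, B8->T, B8->T, B8->T, B8->T, B8->T, B8->T, B8->F, B9->T, B9->T, B9->T, ...; covered: B1=T, B7=T, B8=T, B8=F, B9=T, B9=F, B10=F, B11=E
#8 (h=2, k=2) -> B1->F, B3->S, B2->T, B7->F, B8->T, B8->T, B8->T, B8->T, B8->T, B8->T, B8->T, B8->F, B9->T, B9->T, ...; covered: B1=F, B2=T, B3=S, B7=F, B8=T, B8=F, B9=T, B9=F, B10=F, B11=S
#9 (h=0, k=7) -> B1->F, B3->E, B2->T, B7->T, B8->T, B8->T, B8->T, B8->T, B8->T, B8->T, B8->T, B8->T, B8->F, B9->T, ...; covered: B1=F, B2=T, B3=E, B7=T, B8=T, B8=F, B9=T, B9=F, B10=F, B11=E
#10 (h=2, k=10) -> B1->F, B3->E, B2->T, B7->F, B8->T, B8->T, B8->T, B8->F, B9->T, B9->T, B9->T, B9->F, B11->E, B10->F; covered: B1=F, B2=T, B3=E, B7=F, B8=T, B8=F, B9=T, B9=F, B10=F, B11=E
the full pool covers 19 outcomes: B1=T, B1=F, B2=T, B2=F, B3=S, B3=E, B4=T, B5=E, B6=S, B7=T, B7=F, B8=T, B8=F, B9=T, B9=F, B10=T, B10=F, B11=S, B11=E
size 1 is not enough: best union over all size-1 subsets is 13/19
size 2 is not enough: best union over all size-2 subsets is 16/19
size 3 is not enough: best union over all size-3 subsets is 18/19
size 4: inputs {1, 2, 7, 8} cover all 19 outcomes, and no lexicographically smaller subset of this size does
Answer: 1, 2, 7, 8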